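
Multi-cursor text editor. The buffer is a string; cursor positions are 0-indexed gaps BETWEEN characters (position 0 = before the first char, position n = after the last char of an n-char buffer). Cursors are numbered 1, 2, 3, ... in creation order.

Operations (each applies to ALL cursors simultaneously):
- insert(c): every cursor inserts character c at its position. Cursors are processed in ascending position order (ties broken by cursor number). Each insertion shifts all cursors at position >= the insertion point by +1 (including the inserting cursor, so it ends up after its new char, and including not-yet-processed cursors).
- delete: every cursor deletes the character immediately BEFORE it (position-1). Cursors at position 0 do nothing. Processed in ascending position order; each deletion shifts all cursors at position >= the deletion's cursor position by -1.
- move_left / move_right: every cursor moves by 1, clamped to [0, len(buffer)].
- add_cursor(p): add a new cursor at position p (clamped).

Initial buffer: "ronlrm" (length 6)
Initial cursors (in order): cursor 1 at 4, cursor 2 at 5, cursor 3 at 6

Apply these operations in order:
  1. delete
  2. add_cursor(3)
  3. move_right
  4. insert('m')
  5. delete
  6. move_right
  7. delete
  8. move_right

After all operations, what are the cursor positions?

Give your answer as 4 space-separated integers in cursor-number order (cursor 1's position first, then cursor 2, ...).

Answer: 0 0 0 0

Derivation:
After op 1 (delete): buffer="ron" (len 3), cursors c1@3 c2@3 c3@3, authorship ...
After op 2 (add_cursor(3)): buffer="ron" (len 3), cursors c1@3 c2@3 c3@3 c4@3, authorship ...
After op 3 (move_right): buffer="ron" (len 3), cursors c1@3 c2@3 c3@3 c4@3, authorship ...
After op 4 (insert('m')): buffer="ronmmmm" (len 7), cursors c1@7 c2@7 c3@7 c4@7, authorship ...1234
After op 5 (delete): buffer="ron" (len 3), cursors c1@3 c2@3 c3@3 c4@3, authorship ...
After op 6 (move_right): buffer="ron" (len 3), cursors c1@3 c2@3 c3@3 c4@3, authorship ...
After op 7 (delete): buffer="" (len 0), cursors c1@0 c2@0 c3@0 c4@0, authorship 
After op 8 (move_right): buffer="" (len 0), cursors c1@0 c2@0 c3@0 c4@0, authorship 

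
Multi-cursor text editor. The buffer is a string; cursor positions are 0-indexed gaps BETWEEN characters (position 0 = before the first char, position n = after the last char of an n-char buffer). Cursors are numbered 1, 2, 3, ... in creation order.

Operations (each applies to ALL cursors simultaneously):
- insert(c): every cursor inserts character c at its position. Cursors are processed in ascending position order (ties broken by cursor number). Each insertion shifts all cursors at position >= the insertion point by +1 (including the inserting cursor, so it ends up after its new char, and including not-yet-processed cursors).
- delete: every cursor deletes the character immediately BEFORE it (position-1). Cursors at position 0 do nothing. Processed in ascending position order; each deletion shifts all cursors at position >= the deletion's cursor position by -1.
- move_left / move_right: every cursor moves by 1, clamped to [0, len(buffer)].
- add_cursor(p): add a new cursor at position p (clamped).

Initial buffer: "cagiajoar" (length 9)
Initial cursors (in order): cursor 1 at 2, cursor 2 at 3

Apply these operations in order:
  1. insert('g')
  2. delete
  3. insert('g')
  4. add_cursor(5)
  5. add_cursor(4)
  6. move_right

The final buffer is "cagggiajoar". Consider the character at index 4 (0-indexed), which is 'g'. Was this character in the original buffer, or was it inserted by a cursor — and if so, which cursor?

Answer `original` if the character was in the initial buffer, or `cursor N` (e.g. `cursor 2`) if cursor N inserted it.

Answer: cursor 2

Derivation:
After op 1 (insert('g')): buffer="cagggiajoar" (len 11), cursors c1@3 c2@5, authorship ..1.2......
After op 2 (delete): buffer="cagiajoar" (len 9), cursors c1@2 c2@3, authorship .........
After op 3 (insert('g')): buffer="cagggiajoar" (len 11), cursors c1@3 c2@5, authorship ..1.2......
After op 4 (add_cursor(5)): buffer="cagggiajoar" (len 11), cursors c1@3 c2@5 c3@5, authorship ..1.2......
After op 5 (add_cursor(4)): buffer="cagggiajoar" (len 11), cursors c1@3 c4@4 c2@5 c3@5, authorship ..1.2......
After op 6 (move_right): buffer="cagggiajoar" (len 11), cursors c1@4 c4@5 c2@6 c3@6, authorship ..1.2......
Authorship (.=original, N=cursor N): . . 1 . 2 . . . . . .
Index 4: author = 2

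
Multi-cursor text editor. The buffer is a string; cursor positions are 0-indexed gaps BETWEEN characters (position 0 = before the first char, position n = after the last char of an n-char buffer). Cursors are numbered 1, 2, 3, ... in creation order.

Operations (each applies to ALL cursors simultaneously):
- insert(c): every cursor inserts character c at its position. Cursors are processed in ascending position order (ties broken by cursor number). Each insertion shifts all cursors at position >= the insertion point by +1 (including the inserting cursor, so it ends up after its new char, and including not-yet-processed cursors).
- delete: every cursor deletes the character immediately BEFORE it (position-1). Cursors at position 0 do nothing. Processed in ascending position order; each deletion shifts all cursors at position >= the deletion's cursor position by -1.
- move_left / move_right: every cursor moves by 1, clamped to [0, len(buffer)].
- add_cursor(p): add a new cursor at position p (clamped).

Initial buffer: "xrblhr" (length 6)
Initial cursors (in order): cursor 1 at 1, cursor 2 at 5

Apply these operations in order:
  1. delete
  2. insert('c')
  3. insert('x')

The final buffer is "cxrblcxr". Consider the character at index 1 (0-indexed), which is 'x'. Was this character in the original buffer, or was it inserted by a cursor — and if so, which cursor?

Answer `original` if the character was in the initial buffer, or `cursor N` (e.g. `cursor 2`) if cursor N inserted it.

After op 1 (delete): buffer="rblr" (len 4), cursors c1@0 c2@3, authorship ....
After op 2 (insert('c')): buffer="crblcr" (len 6), cursors c1@1 c2@5, authorship 1...2.
After op 3 (insert('x')): buffer="cxrblcxr" (len 8), cursors c1@2 c2@7, authorship 11...22.
Authorship (.=original, N=cursor N): 1 1 . . . 2 2 .
Index 1: author = 1

Answer: cursor 1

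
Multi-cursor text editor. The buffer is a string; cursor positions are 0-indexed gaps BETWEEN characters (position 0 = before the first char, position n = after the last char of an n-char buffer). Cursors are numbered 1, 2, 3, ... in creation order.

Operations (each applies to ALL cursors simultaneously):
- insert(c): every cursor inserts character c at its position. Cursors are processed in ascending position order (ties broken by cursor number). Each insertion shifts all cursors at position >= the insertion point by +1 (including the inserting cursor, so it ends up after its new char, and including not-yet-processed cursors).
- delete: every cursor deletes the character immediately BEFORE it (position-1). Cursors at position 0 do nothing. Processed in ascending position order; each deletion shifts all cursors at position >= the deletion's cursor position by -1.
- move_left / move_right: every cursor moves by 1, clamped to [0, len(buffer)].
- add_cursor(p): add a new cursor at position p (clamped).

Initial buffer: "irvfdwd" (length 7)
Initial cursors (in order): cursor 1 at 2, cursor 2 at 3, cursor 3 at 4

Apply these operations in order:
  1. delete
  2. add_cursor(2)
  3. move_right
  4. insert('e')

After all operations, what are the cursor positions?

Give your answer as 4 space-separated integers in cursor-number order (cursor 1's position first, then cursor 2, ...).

Answer: 5 5 5 7

Derivation:
After op 1 (delete): buffer="idwd" (len 4), cursors c1@1 c2@1 c3@1, authorship ....
After op 2 (add_cursor(2)): buffer="idwd" (len 4), cursors c1@1 c2@1 c3@1 c4@2, authorship ....
After op 3 (move_right): buffer="idwd" (len 4), cursors c1@2 c2@2 c3@2 c4@3, authorship ....
After op 4 (insert('e')): buffer="ideeewed" (len 8), cursors c1@5 c2@5 c3@5 c4@7, authorship ..123.4.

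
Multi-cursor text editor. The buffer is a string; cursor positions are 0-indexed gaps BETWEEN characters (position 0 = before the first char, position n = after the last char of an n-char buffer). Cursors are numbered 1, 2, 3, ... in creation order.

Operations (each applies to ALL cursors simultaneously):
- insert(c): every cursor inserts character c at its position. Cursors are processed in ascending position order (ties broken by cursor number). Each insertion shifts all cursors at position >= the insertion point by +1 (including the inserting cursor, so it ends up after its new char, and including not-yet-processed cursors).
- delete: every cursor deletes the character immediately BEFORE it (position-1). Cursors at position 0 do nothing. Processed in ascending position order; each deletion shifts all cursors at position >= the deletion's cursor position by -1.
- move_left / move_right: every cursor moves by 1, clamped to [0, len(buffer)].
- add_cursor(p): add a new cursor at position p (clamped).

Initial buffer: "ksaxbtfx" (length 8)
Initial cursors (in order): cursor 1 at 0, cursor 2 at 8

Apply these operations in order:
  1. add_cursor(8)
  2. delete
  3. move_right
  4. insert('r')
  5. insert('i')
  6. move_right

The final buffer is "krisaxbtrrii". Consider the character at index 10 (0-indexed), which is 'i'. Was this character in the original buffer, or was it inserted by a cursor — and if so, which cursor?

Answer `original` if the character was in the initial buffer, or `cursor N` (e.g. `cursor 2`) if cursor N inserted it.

Answer: cursor 2

Derivation:
After op 1 (add_cursor(8)): buffer="ksaxbtfx" (len 8), cursors c1@0 c2@8 c3@8, authorship ........
After op 2 (delete): buffer="ksaxbt" (len 6), cursors c1@0 c2@6 c3@6, authorship ......
After op 3 (move_right): buffer="ksaxbt" (len 6), cursors c1@1 c2@6 c3@6, authorship ......
After op 4 (insert('r')): buffer="krsaxbtrr" (len 9), cursors c1@2 c2@9 c3@9, authorship .1.....23
After op 5 (insert('i')): buffer="krisaxbtrrii" (len 12), cursors c1@3 c2@12 c3@12, authorship .11.....2323
After op 6 (move_right): buffer="krisaxbtrrii" (len 12), cursors c1@4 c2@12 c3@12, authorship .11.....2323
Authorship (.=original, N=cursor N): . 1 1 . . . . . 2 3 2 3
Index 10: author = 2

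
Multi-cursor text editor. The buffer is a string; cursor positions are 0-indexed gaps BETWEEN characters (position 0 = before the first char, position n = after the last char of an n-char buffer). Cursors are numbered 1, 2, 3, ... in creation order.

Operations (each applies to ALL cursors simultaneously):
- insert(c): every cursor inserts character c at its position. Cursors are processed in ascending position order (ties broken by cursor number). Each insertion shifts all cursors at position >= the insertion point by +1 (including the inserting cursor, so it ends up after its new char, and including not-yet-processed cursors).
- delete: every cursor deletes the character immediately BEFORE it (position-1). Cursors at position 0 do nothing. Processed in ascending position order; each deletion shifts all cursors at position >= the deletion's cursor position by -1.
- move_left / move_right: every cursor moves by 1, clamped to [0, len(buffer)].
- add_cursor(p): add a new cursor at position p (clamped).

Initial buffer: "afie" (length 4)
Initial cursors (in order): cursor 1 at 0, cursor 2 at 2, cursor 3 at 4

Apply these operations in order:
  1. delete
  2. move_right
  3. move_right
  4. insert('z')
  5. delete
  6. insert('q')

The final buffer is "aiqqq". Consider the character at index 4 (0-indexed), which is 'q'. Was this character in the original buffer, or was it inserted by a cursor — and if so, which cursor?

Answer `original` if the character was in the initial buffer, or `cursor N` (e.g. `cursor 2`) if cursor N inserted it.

Answer: cursor 3

Derivation:
After op 1 (delete): buffer="ai" (len 2), cursors c1@0 c2@1 c3@2, authorship ..
After op 2 (move_right): buffer="ai" (len 2), cursors c1@1 c2@2 c3@2, authorship ..
After op 3 (move_right): buffer="ai" (len 2), cursors c1@2 c2@2 c3@2, authorship ..
After op 4 (insert('z')): buffer="aizzz" (len 5), cursors c1@5 c2@5 c3@5, authorship ..123
After op 5 (delete): buffer="ai" (len 2), cursors c1@2 c2@2 c3@2, authorship ..
After op 6 (insert('q')): buffer="aiqqq" (len 5), cursors c1@5 c2@5 c3@5, authorship ..123
Authorship (.=original, N=cursor N): . . 1 2 3
Index 4: author = 3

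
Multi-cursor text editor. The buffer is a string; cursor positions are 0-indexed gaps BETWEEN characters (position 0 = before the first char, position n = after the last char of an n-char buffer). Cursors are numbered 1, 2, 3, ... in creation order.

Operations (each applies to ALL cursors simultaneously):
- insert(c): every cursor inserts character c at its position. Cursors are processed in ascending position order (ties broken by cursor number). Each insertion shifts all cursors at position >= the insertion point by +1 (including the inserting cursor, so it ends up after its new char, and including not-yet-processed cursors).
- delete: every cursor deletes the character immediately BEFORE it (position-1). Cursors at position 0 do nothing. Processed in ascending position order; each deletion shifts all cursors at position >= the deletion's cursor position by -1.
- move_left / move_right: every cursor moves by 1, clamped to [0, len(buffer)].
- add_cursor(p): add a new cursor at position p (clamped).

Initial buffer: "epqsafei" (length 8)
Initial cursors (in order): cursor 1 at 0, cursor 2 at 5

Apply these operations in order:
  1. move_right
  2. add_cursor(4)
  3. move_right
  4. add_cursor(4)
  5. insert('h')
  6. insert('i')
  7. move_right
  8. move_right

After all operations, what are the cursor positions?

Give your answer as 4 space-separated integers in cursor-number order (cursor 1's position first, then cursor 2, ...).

After op 1 (move_right): buffer="epqsafei" (len 8), cursors c1@1 c2@6, authorship ........
After op 2 (add_cursor(4)): buffer="epqsafei" (len 8), cursors c1@1 c3@4 c2@6, authorship ........
After op 3 (move_right): buffer="epqsafei" (len 8), cursors c1@2 c3@5 c2@7, authorship ........
After op 4 (add_cursor(4)): buffer="epqsafei" (len 8), cursors c1@2 c4@4 c3@5 c2@7, authorship ........
After op 5 (insert('h')): buffer="ephqshahfehi" (len 12), cursors c1@3 c4@6 c3@8 c2@11, authorship ..1..4.3..2.
After op 6 (insert('i')): buffer="ephiqshiahifehii" (len 16), cursors c1@4 c4@8 c3@11 c2@15, authorship ..11..44.33..22.
After op 7 (move_right): buffer="ephiqshiahifehii" (len 16), cursors c1@5 c4@9 c3@12 c2@16, authorship ..11..44.33..22.
After op 8 (move_right): buffer="ephiqshiahifehii" (len 16), cursors c1@6 c4@10 c3@13 c2@16, authorship ..11..44.33..22.

Answer: 6 16 13 10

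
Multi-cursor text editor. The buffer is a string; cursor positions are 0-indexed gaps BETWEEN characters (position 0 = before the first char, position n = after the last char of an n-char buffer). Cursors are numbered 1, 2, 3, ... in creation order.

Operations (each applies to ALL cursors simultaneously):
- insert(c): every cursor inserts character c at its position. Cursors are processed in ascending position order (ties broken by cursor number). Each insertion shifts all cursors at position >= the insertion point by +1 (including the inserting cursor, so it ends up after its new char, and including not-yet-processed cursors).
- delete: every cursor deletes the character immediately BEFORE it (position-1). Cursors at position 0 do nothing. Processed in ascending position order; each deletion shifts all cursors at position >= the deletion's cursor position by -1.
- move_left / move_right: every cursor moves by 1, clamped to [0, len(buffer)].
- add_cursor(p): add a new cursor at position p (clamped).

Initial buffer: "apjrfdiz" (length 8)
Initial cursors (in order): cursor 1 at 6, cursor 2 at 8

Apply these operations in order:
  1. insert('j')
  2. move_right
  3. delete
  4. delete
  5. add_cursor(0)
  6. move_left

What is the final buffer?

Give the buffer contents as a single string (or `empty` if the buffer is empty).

Answer: apjrfd

Derivation:
After op 1 (insert('j')): buffer="apjrfdjizj" (len 10), cursors c1@7 c2@10, authorship ......1..2
After op 2 (move_right): buffer="apjrfdjizj" (len 10), cursors c1@8 c2@10, authorship ......1..2
After op 3 (delete): buffer="apjrfdjz" (len 8), cursors c1@7 c2@8, authorship ......1.
After op 4 (delete): buffer="apjrfd" (len 6), cursors c1@6 c2@6, authorship ......
After op 5 (add_cursor(0)): buffer="apjrfd" (len 6), cursors c3@0 c1@6 c2@6, authorship ......
After op 6 (move_left): buffer="apjrfd" (len 6), cursors c3@0 c1@5 c2@5, authorship ......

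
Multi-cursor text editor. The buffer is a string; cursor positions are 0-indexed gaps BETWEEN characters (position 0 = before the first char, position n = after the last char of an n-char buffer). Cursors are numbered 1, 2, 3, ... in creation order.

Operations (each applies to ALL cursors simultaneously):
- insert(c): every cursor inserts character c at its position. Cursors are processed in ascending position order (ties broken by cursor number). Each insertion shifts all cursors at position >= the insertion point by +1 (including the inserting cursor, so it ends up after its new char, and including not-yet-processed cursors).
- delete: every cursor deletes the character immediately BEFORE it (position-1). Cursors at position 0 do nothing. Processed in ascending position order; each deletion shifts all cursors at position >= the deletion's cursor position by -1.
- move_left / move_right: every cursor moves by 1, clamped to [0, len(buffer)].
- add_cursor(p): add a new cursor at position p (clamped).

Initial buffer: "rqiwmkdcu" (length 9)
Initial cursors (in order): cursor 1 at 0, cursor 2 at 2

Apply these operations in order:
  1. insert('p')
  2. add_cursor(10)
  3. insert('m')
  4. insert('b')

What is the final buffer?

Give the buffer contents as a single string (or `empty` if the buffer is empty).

After op 1 (insert('p')): buffer="prqpiwmkdcu" (len 11), cursors c1@1 c2@4, authorship 1..2.......
After op 2 (add_cursor(10)): buffer="prqpiwmkdcu" (len 11), cursors c1@1 c2@4 c3@10, authorship 1..2.......
After op 3 (insert('m')): buffer="pmrqpmiwmkdcmu" (len 14), cursors c1@2 c2@6 c3@13, authorship 11..22......3.
After op 4 (insert('b')): buffer="pmbrqpmbiwmkdcmbu" (len 17), cursors c1@3 c2@8 c3@16, authorship 111..222......33.

Answer: pmbrqpmbiwmkdcmbu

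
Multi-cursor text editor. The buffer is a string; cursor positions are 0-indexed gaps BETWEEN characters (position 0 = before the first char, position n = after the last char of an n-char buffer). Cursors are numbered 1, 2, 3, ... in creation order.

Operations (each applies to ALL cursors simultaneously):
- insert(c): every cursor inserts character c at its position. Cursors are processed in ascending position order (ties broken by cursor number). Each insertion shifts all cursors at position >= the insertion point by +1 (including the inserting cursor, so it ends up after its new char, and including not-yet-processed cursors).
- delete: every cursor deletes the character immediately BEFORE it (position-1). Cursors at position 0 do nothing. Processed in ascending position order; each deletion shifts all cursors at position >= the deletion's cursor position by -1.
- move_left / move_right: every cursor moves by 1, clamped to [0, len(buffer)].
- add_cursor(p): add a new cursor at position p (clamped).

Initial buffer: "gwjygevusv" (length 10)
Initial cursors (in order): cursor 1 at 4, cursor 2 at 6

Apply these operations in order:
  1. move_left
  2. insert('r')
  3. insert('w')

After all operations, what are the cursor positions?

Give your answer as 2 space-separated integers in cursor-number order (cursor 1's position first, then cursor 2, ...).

Answer: 5 9

Derivation:
After op 1 (move_left): buffer="gwjygevusv" (len 10), cursors c1@3 c2@5, authorship ..........
After op 2 (insert('r')): buffer="gwjrygrevusv" (len 12), cursors c1@4 c2@7, authorship ...1..2.....
After op 3 (insert('w')): buffer="gwjrwygrwevusv" (len 14), cursors c1@5 c2@9, authorship ...11..22.....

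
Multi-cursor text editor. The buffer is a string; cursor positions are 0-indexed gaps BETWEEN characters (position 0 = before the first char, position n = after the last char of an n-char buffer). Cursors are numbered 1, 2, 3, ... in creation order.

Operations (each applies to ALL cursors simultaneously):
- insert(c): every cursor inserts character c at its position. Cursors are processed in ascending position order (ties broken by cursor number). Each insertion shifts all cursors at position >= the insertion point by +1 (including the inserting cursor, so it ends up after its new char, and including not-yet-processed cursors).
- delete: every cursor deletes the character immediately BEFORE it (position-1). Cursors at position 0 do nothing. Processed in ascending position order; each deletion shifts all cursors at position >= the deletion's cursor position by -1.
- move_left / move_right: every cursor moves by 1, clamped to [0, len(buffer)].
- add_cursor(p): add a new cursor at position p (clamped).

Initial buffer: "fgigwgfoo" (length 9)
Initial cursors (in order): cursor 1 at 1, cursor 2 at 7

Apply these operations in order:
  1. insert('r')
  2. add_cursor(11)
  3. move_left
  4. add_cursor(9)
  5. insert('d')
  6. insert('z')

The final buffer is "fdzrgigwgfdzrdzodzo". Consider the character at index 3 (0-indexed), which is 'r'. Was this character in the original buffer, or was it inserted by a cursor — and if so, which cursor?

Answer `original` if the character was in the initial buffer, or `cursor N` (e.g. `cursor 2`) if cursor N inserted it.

After op 1 (insert('r')): buffer="frgigwgfroo" (len 11), cursors c1@2 c2@9, authorship .1......2..
After op 2 (add_cursor(11)): buffer="frgigwgfroo" (len 11), cursors c1@2 c2@9 c3@11, authorship .1......2..
After op 3 (move_left): buffer="frgigwgfroo" (len 11), cursors c1@1 c2@8 c3@10, authorship .1......2..
After op 4 (add_cursor(9)): buffer="frgigwgfroo" (len 11), cursors c1@1 c2@8 c4@9 c3@10, authorship .1......2..
After op 5 (insert('d')): buffer="fdrgigwgfdrdodo" (len 15), cursors c1@2 c2@10 c4@12 c3@14, authorship .11......224.3.
After op 6 (insert('z')): buffer="fdzrgigwgfdzrdzodzo" (len 19), cursors c1@3 c2@12 c4@15 c3@18, authorship .111......22244.33.
Authorship (.=original, N=cursor N): . 1 1 1 . . . . . . 2 2 2 4 4 . 3 3 .
Index 3: author = 1

Answer: cursor 1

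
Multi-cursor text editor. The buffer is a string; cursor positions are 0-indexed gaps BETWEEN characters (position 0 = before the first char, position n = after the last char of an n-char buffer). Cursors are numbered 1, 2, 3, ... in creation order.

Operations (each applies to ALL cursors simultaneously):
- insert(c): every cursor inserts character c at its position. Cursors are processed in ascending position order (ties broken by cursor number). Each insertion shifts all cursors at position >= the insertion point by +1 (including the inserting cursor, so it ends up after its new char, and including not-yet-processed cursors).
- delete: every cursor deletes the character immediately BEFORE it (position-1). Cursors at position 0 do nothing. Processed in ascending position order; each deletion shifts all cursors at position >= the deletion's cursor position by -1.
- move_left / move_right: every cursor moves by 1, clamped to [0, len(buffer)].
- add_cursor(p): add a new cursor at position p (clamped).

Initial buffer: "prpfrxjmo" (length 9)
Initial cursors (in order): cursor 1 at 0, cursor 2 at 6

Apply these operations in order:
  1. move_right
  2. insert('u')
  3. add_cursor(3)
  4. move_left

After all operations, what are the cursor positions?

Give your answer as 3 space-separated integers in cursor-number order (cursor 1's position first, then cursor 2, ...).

After op 1 (move_right): buffer="prpfrxjmo" (len 9), cursors c1@1 c2@7, authorship .........
After op 2 (insert('u')): buffer="purpfrxjumo" (len 11), cursors c1@2 c2@9, authorship .1......2..
After op 3 (add_cursor(3)): buffer="purpfrxjumo" (len 11), cursors c1@2 c3@3 c2@9, authorship .1......2..
After op 4 (move_left): buffer="purpfrxjumo" (len 11), cursors c1@1 c3@2 c2@8, authorship .1......2..

Answer: 1 8 2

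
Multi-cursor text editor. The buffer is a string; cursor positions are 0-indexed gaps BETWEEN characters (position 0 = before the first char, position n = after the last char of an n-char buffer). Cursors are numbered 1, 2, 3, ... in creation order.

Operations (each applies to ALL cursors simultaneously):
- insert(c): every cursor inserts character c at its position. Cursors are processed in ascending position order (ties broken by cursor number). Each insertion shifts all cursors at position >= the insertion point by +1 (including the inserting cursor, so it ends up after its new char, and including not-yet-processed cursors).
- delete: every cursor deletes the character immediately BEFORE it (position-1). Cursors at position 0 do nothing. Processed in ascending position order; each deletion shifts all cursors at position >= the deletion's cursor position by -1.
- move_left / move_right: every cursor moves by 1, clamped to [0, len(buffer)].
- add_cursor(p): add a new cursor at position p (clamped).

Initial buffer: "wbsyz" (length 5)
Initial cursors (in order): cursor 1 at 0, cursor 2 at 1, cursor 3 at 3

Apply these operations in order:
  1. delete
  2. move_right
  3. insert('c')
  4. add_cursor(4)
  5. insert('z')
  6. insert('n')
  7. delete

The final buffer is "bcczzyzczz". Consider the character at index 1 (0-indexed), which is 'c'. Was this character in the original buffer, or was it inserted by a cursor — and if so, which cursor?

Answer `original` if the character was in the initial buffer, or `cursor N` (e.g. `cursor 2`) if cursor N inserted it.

Answer: cursor 1

Derivation:
After op 1 (delete): buffer="byz" (len 3), cursors c1@0 c2@0 c3@1, authorship ...
After op 2 (move_right): buffer="byz" (len 3), cursors c1@1 c2@1 c3@2, authorship ...
After op 3 (insert('c')): buffer="bccycz" (len 6), cursors c1@3 c2@3 c3@5, authorship .12.3.
After op 4 (add_cursor(4)): buffer="bccycz" (len 6), cursors c1@3 c2@3 c4@4 c3@5, authorship .12.3.
After op 5 (insert('z')): buffer="bcczzyzczz" (len 10), cursors c1@5 c2@5 c4@7 c3@9, authorship .1212.433.
After op 6 (insert('n')): buffer="bcczznnyzncznz" (len 14), cursors c1@7 c2@7 c4@10 c3@13, authorship .121212.44333.
After op 7 (delete): buffer="bcczzyzczz" (len 10), cursors c1@5 c2@5 c4@7 c3@9, authorship .1212.433.
Authorship (.=original, N=cursor N): . 1 2 1 2 . 4 3 3 .
Index 1: author = 1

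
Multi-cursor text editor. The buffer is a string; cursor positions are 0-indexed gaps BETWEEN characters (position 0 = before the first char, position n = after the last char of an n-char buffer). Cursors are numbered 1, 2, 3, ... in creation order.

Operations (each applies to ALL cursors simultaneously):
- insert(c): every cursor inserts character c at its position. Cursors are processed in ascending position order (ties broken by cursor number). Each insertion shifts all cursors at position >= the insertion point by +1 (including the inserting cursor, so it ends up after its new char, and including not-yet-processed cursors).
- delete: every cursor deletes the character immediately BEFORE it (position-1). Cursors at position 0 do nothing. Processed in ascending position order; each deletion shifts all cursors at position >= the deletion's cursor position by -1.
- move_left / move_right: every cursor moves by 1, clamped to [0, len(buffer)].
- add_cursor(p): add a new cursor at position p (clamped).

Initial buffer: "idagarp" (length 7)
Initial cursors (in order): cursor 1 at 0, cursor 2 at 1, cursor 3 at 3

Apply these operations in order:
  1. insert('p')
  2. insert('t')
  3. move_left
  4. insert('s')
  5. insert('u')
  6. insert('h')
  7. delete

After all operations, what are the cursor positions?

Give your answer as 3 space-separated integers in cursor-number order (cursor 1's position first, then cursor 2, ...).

Answer: 3 8 14

Derivation:
After op 1 (insert('p')): buffer="pipdapgarp" (len 10), cursors c1@1 c2@3 c3@6, authorship 1.2..3....
After op 2 (insert('t')): buffer="ptiptdaptgarp" (len 13), cursors c1@2 c2@5 c3@9, authorship 11.22..33....
After op 3 (move_left): buffer="ptiptdaptgarp" (len 13), cursors c1@1 c2@4 c3@8, authorship 11.22..33....
After op 4 (insert('s')): buffer="pstipstdapstgarp" (len 16), cursors c1@2 c2@6 c3@11, authorship 111.222..333....
After op 5 (insert('u')): buffer="psutipsutdapsutgarp" (len 19), cursors c1@3 c2@8 c3@14, authorship 1111.2222..3333....
After op 6 (insert('h')): buffer="psuhtipsuhtdapsuhtgarp" (len 22), cursors c1@4 c2@10 c3@17, authorship 11111.22222..33333....
After op 7 (delete): buffer="psutipsutdapsutgarp" (len 19), cursors c1@3 c2@8 c3@14, authorship 1111.2222..3333....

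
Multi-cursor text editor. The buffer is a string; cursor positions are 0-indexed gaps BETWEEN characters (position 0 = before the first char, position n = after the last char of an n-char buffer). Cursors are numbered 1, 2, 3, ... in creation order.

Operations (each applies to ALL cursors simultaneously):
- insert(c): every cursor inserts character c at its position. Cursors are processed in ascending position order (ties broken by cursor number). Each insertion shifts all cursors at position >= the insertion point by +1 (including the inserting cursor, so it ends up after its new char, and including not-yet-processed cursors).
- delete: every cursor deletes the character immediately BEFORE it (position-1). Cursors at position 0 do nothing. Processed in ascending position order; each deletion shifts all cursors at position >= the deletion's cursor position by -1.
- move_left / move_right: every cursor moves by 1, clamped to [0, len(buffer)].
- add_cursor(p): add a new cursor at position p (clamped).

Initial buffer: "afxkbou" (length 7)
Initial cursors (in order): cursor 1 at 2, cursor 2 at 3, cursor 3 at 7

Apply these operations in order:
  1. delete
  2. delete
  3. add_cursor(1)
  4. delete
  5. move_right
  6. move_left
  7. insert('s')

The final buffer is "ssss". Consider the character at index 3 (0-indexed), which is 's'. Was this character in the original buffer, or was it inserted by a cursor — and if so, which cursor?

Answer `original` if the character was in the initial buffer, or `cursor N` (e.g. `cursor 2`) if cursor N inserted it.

After op 1 (delete): buffer="akbo" (len 4), cursors c1@1 c2@1 c3@4, authorship ....
After op 2 (delete): buffer="kb" (len 2), cursors c1@0 c2@0 c3@2, authorship ..
After op 3 (add_cursor(1)): buffer="kb" (len 2), cursors c1@0 c2@0 c4@1 c3@2, authorship ..
After op 4 (delete): buffer="" (len 0), cursors c1@0 c2@0 c3@0 c4@0, authorship 
After op 5 (move_right): buffer="" (len 0), cursors c1@0 c2@0 c3@0 c4@0, authorship 
After op 6 (move_left): buffer="" (len 0), cursors c1@0 c2@0 c3@0 c4@0, authorship 
After op 7 (insert('s')): buffer="ssss" (len 4), cursors c1@4 c2@4 c3@4 c4@4, authorship 1234
Authorship (.=original, N=cursor N): 1 2 3 4
Index 3: author = 4

Answer: cursor 4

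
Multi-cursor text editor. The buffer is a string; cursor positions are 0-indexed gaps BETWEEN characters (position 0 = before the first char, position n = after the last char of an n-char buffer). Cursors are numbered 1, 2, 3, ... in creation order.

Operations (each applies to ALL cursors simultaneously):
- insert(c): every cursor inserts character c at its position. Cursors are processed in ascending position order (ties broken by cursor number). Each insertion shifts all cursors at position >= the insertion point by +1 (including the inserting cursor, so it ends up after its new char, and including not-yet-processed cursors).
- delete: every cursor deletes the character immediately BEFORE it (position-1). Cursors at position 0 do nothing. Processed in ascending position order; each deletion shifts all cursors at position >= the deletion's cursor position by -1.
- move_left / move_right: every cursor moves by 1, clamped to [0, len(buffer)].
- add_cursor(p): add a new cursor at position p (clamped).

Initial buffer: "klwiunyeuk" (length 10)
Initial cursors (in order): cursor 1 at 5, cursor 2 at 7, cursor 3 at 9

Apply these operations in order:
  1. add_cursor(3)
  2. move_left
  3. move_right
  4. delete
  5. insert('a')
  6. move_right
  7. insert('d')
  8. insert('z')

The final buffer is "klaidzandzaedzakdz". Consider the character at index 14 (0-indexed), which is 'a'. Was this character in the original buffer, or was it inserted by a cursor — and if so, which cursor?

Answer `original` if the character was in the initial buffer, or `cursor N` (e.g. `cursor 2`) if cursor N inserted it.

Answer: cursor 3

Derivation:
After op 1 (add_cursor(3)): buffer="klwiunyeuk" (len 10), cursors c4@3 c1@5 c2@7 c3@9, authorship ..........
After op 2 (move_left): buffer="klwiunyeuk" (len 10), cursors c4@2 c1@4 c2@6 c3@8, authorship ..........
After op 3 (move_right): buffer="klwiunyeuk" (len 10), cursors c4@3 c1@5 c2@7 c3@9, authorship ..........
After op 4 (delete): buffer="klinek" (len 6), cursors c4@2 c1@3 c2@4 c3@5, authorship ......
After op 5 (insert('a')): buffer="klaianaeak" (len 10), cursors c4@3 c1@5 c2@7 c3@9, authorship ..4.1.2.3.
After op 6 (move_right): buffer="klaianaeak" (len 10), cursors c4@4 c1@6 c2@8 c3@10, authorship ..4.1.2.3.
After op 7 (insert('d')): buffer="klaidandaedakd" (len 14), cursors c4@5 c1@8 c2@11 c3@14, authorship ..4.41.12.23.3
After op 8 (insert('z')): buffer="klaidzandzaedzakdz" (len 18), cursors c4@6 c1@10 c2@14 c3@18, authorship ..4.441.112.223.33
Authorship (.=original, N=cursor N): . . 4 . 4 4 1 . 1 1 2 . 2 2 3 . 3 3
Index 14: author = 3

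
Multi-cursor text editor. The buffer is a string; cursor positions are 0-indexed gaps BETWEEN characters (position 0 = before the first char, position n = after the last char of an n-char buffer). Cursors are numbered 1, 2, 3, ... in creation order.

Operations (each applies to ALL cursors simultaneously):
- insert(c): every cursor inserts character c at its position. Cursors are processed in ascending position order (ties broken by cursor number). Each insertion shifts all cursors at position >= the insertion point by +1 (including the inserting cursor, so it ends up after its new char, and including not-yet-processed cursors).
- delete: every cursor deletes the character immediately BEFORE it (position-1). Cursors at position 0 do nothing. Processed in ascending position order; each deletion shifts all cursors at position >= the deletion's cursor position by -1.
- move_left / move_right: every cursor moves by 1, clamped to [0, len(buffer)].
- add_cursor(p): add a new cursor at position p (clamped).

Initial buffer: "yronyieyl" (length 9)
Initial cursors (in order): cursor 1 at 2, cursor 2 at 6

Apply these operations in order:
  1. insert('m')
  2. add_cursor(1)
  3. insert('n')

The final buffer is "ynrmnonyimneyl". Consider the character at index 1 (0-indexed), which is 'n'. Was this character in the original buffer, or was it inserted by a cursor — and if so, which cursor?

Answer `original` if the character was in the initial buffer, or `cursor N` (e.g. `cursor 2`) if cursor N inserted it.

After op 1 (insert('m')): buffer="yrmonyimeyl" (len 11), cursors c1@3 c2@8, authorship ..1....2...
After op 2 (add_cursor(1)): buffer="yrmonyimeyl" (len 11), cursors c3@1 c1@3 c2@8, authorship ..1....2...
After op 3 (insert('n')): buffer="ynrmnonyimneyl" (len 14), cursors c3@2 c1@5 c2@11, authorship .3.11....22...
Authorship (.=original, N=cursor N): . 3 . 1 1 . . . . 2 2 . . .
Index 1: author = 3

Answer: cursor 3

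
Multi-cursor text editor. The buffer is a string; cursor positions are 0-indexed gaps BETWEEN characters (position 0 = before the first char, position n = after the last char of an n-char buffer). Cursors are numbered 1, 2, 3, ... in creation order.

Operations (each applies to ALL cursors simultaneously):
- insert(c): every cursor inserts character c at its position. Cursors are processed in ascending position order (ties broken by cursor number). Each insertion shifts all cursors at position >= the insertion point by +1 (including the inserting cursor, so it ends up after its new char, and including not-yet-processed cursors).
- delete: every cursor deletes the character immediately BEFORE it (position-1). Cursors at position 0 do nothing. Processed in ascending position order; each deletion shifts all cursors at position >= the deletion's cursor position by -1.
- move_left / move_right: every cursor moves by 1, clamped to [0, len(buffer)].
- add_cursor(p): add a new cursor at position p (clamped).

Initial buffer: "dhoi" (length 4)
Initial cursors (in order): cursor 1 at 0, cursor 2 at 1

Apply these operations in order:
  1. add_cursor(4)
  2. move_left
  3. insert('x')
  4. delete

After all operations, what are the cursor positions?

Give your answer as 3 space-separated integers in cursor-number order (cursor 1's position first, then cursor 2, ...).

Answer: 0 0 3

Derivation:
After op 1 (add_cursor(4)): buffer="dhoi" (len 4), cursors c1@0 c2@1 c3@4, authorship ....
After op 2 (move_left): buffer="dhoi" (len 4), cursors c1@0 c2@0 c3@3, authorship ....
After op 3 (insert('x')): buffer="xxdhoxi" (len 7), cursors c1@2 c2@2 c3@6, authorship 12...3.
After op 4 (delete): buffer="dhoi" (len 4), cursors c1@0 c2@0 c3@3, authorship ....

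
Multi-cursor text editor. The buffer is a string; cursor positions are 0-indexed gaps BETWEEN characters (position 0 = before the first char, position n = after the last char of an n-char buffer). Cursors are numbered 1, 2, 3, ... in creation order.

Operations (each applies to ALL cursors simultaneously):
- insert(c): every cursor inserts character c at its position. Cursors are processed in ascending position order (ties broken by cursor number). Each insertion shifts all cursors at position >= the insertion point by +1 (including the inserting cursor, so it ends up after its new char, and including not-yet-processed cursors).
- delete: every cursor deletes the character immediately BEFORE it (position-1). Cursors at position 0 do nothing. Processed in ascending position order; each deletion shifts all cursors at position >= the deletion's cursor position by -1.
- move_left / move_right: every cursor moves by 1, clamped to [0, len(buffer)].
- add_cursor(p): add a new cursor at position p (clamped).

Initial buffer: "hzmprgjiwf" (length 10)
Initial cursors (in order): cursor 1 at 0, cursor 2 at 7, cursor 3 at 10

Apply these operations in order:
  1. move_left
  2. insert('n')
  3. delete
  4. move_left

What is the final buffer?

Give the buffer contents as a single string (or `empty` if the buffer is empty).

After op 1 (move_left): buffer="hzmprgjiwf" (len 10), cursors c1@0 c2@6 c3@9, authorship ..........
After op 2 (insert('n')): buffer="nhzmprgnjiwnf" (len 13), cursors c1@1 c2@8 c3@12, authorship 1......2...3.
After op 3 (delete): buffer="hzmprgjiwf" (len 10), cursors c1@0 c2@6 c3@9, authorship ..........
After op 4 (move_left): buffer="hzmprgjiwf" (len 10), cursors c1@0 c2@5 c3@8, authorship ..........

Answer: hzmprgjiwf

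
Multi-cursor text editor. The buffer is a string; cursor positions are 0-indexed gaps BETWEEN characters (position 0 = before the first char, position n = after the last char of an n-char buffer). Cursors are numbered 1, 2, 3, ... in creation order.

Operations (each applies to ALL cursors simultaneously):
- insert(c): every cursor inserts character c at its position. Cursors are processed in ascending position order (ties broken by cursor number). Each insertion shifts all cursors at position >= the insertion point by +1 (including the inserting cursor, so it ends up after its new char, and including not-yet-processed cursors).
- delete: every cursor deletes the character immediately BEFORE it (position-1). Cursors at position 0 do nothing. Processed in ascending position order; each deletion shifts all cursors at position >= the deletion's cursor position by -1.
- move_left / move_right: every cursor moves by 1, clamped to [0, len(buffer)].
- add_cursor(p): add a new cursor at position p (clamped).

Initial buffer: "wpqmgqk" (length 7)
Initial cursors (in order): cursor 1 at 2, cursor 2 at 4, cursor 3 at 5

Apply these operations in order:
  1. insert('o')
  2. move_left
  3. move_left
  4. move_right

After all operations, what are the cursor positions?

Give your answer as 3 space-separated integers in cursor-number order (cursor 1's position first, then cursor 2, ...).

After op 1 (insert('o')): buffer="wpoqmogoqk" (len 10), cursors c1@3 c2@6 c3@8, authorship ..1..2.3..
After op 2 (move_left): buffer="wpoqmogoqk" (len 10), cursors c1@2 c2@5 c3@7, authorship ..1..2.3..
After op 3 (move_left): buffer="wpoqmogoqk" (len 10), cursors c1@1 c2@4 c3@6, authorship ..1..2.3..
After op 4 (move_right): buffer="wpoqmogoqk" (len 10), cursors c1@2 c2@5 c3@7, authorship ..1..2.3..

Answer: 2 5 7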